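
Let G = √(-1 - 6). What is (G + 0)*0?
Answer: 0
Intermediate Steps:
G = I*√7 (G = √(-7) = I*√7 ≈ 2.6458*I)
(G + 0)*0 = (I*√7 + 0)*0 = (I*√7)*0 = 0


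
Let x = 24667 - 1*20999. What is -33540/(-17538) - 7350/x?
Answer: -69995/765826 ≈ -0.091398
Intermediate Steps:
x = 3668 (x = 24667 - 20999 = 3668)
-33540/(-17538) - 7350/x = -33540/(-17538) - 7350/3668 = -33540*(-1/17538) - 7350*1/3668 = 5590/2923 - 525/262 = -69995/765826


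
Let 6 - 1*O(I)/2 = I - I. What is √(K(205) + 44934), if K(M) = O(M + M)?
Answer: 3*√4994 ≈ 212.00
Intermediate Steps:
O(I) = 12 (O(I) = 12 - 2*(I - I) = 12 - 2*0 = 12 + 0 = 12)
K(M) = 12
√(K(205) + 44934) = √(12 + 44934) = √44946 = 3*√4994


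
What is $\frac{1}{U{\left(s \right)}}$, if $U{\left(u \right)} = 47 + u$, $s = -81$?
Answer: $- \frac{1}{34} \approx -0.029412$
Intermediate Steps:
$\frac{1}{U{\left(s \right)}} = \frac{1}{47 - 81} = \frac{1}{-34} = - \frac{1}{34}$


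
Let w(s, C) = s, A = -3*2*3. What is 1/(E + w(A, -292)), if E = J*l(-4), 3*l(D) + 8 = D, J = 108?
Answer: -1/450 ≈ -0.0022222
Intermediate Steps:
l(D) = -8/3 + D/3
A = -18 (A = -6*3 = -18)
E = -432 (E = 108*(-8/3 + (⅓)*(-4)) = 108*(-8/3 - 4/3) = 108*(-4) = -432)
1/(E + w(A, -292)) = 1/(-432 - 18) = 1/(-450) = -1/450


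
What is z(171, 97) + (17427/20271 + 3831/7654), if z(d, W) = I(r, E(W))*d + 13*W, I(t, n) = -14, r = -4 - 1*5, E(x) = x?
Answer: -58526234221/51718078 ≈ -1131.6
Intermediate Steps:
r = -9 (r = -4 - 5 = -9)
z(d, W) = -14*d + 13*W
z(171, 97) + (17427/20271 + 3831/7654) = (-14*171 + 13*97) + (17427/20271 + 3831/7654) = (-2394 + 1261) + (17427*(1/20271) + 3831*(1/7654)) = -1133 + (5809/6757 + 3831/7654) = -1133 + 70348153/51718078 = -58526234221/51718078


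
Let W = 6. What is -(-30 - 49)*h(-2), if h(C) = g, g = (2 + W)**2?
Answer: 5056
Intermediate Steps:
g = 64 (g = (2 + 6)**2 = 8**2 = 64)
h(C) = 64
-(-30 - 49)*h(-2) = -(-30 - 49)*64 = -(-79)*64 = -1*(-5056) = 5056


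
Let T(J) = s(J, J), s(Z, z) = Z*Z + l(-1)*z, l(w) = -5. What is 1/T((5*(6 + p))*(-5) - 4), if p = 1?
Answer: 1/32936 ≈ 3.0362e-5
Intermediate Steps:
s(Z, z) = Z² - 5*z (s(Z, z) = Z*Z - 5*z = Z² - 5*z)
T(J) = J² - 5*J
1/T((5*(6 + p))*(-5) - 4) = 1/(((5*(6 + 1))*(-5) - 4)*(-5 + ((5*(6 + 1))*(-5) - 4))) = 1/(((5*7)*(-5) - 4)*(-5 + ((5*7)*(-5) - 4))) = 1/((35*(-5) - 4)*(-5 + (35*(-5) - 4))) = 1/((-175 - 4)*(-5 + (-175 - 4))) = 1/(-179*(-5 - 179)) = 1/(-179*(-184)) = 1/32936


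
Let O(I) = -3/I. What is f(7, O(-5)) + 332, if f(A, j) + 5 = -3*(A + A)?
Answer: 285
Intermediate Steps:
f(A, j) = -5 - 6*A (f(A, j) = -5 - 3*(A + A) = -5 - 6*A)
f(7, O(-5)) + 332 = (-5 - 6*7) + 332 = (-5 - 42) + 332 = -47 + 332 = 285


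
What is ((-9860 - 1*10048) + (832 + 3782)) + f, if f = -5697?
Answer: -20991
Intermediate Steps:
((-9860 - 1*10048) + (832 + 3782)) + f = ((-9860 - 1*10048) + (832 + 3782)) - 5697 = ((-9860 - 10048) + 4614) - 5697 = (-19908 + 4614) - 5697 = -15294 - 5697 = -20991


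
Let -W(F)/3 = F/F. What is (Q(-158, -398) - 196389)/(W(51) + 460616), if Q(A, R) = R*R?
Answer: -37985/460613 ≈ -0.082466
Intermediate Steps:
W(F) = -3 (W(F) = -3*F/F = -3*1 = -3)
Q(A, R) = R²
(Q(-158, -398) - 196389)/(W(51) + 460616) = ((-398)² - 196389)/(-3 + 460616) = (158404 - 196389)/460613 = -37985*1/460613 = -37985/460613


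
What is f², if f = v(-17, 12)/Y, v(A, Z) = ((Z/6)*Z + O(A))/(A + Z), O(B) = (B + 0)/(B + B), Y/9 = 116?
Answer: 2401/108993600 ≈ 2.2029e-5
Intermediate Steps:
Y = 1044 (Y = 9*116 = 1044)
O(B) = ½ (O(B) = B/((2*B)) = B*(1/(2*B)) = ½)
v(A, Z) = (½ + Z²/6)/(A + Z) (v(A, Z) = ((Z/6)*Z + ½)/(A + Z) = (Z²/6 + ½)/(A + Z) = (½ + Z²/6)/(A + Z))
f = -49/10440 (f = ((3 + 12²)/(6*(-17 + 12)))/1044 = ((⅙)*(3 + 144)/(-5))*(1/1044) = ((⅙)*(-⅕)*147)*(1/1044) = -49/10*1/1044 = -49/10440 ≈ -0.0046935)
f² = (-49/10440)² = 2401/108993600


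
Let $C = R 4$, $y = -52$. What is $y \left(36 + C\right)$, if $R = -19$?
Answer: $2080$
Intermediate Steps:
$C = -76$ ($C = \left(-19\right) 4 = -76$)
$y \left(36 + C\right) = - 52 \left(36 - 76\right) = \left(-52\right) \left(-40\right) = 2080$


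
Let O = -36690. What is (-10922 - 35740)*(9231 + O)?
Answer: 1281291858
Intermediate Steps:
(-10922 - 35740)*(9231 + O) = (-10922 - 35740)*(9231 - 36690) = -46662*(-27459) = 1281291858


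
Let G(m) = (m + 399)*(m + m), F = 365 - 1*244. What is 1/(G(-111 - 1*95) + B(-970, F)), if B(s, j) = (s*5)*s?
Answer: 1/4624984 ≈ 2.1622e-7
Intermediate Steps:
F = 121 (F = 365 - 244 = 121)
B(s, j) = 5*s**2 (B(s, j) = (5*s)*s = 5*s**2)
G(m) = 2*m*(399 + m) (G(m) = (399 + m)*(2*m) = 2*m*(399 + m))
1/(G(-111 - 1*95) + B(-970, F)) = 1/(2*(-111 - 1*95)*(399 + (-111 - 1*95)) + 5*(-970)**2) = 1/(2*(-111 - 95)*(399 + (-111 - 95)) + 5*940900) = 1/(2*(-206)*(399 - 206) + 4704500) = 1/(2*(-206)*193 + 4704500) = 1/(-79516 + 4704500) = 1/4624984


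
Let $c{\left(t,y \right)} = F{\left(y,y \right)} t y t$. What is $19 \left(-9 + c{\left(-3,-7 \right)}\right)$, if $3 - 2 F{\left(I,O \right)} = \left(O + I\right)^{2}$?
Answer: $\frac{230679}{2} \approx 1.1534 \cdot 10^{5}$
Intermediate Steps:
$F{\left(I,O \right)} = \frac{3}{2} - \frac{\left(I + O\right)^{2}}{2}$ ($F{\left(I,O \right)} = \frac{3}{2} - \frac{\left(O + I\right)^{2}}{2} = \frac{3}{2} - \frac{\left(I + O\right)^{2}}{2}$)
$c{\left(t,y \right)} = y t^{2} \left(\frac{3}{2} - 2 y^{2}\right)$ ($c{\left(t,y \right)} = \left(\frac{3}{2} - \frac{\left(y + y\right)^{2}}{2}\right) t y t = \left(\frac{3}{2} - \frac{\left(2 y\right)^{2}}{2}\right) t y t = \left(\frac{3}{2} - \frac{4 y^{2}}{2}\right) t y t = \left(\frac{3}{2} - 2 y^{2}\right) t y t = t y \left(\frac{3}{2} - 2 y^{2}\right) t = y t^{2} \left(\frac{3}{2} - 2 y^{2}\right)$)
$19 \left(-9 + c{\left(-3,-7 \right)}\right) = 19 \left(-9 + \frac{1}{2} \left(-7\right) \left(-3\right)^{2} \left(3 - 4 \left(-7\right)^{2}\right)\right) = 19 \left(-9 + \frac{1}{2} \left(-7\right) 9 \left(3 - 196\right)\right) = 19 \left(-9 + \frac{1}{2} \left(-7\right) 9 \left(-193\right)\right) = 19 \left(-9 + \frac{12159}{2}\right) = 19 \cdot \frac{12141}{2} = \frac{230679}{2}$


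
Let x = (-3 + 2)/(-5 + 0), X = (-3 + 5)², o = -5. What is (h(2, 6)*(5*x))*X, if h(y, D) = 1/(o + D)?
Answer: 4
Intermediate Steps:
X = 4 (X = 2² = 4)
x = ⅕ (x = -1/(-5) = -1*(-⅕) = ⅕ ≈ 0.20000)
h(y, D) = 1/(-5 + D)
(h(2, 6)*(5*x))*X = ((5*(⅕))/(-5 + 6))*4 = (1/1)*4 = (1*1)*4 = 1*4 = 4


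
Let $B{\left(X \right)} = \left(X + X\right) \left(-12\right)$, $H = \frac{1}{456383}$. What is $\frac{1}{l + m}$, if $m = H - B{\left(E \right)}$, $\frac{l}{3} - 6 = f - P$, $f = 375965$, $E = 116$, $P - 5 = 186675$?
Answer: $\frac{456383}{260438153632} \approx 1.7524 \cdot 10^{-6}$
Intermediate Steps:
$P = 186680$ ($P = 5 + 186675 = 186680$)
$H = \frac{1}{456383} \approx 2.1911 \cdot 10^{-6}$
$B{\left(X \right)} = - 24 X$ ($B{\left(X \right)} = 2 X \left(-12\right) = - 24 X$)
$l = 567873$ ($l = 18 + 3 \left(375965 - 186680\right) = 18 + 3 \cdot 189285 = 18 + 567855 = 567873$)
$m = \frac{1270570273}{456383}$ ($m = \frac{1}{456383} - \left(-24\right) 116 = \frac{1}{456383} - -2784 = \frac{1}{456383} + 2784 = \frac{1270570273}{456383} \approx 2784.0$)
$\frac{1}{l + m} = \frac{1}{567873 + \frac{1270570273}{456383}} = \frac{1}{\frac{260438153632}{456383}} = \frac{456383}{260438153632}$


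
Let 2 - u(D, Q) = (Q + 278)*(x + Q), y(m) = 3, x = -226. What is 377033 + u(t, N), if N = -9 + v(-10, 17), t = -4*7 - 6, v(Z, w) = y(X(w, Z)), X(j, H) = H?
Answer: 440139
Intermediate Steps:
v(Z, w) = 3
t = -34 (t = -28 - 6 = -34)
N = -6 (N = -9 + 3 = -6)
u(D, Q) = 2 - (-226 + Q)*(278 + Q) (u(D, Q) = 2 - (Q + 278)*(-226 + Q) = 2 - (278 + Q)*(-226 + Q) = 2 - (-226 + Q)*(278 + Q))
377033 + u(t, N) = 377033 + (62830 - 1*(-6)**2 - 52*(-6)) = 377033 + (62830 - 1*36 + 312) = 377033 + (62830 - 36 + 312) = 377033 + 63106 = 440139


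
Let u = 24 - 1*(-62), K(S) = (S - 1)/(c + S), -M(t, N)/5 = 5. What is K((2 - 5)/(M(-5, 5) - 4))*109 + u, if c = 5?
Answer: 4947/74 ≈ 66.851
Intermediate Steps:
M(t, N) = -25 (M(t, N) = -5*5 = -25)
K(S) = (-1 + S)/(5 + S) (K(S) = (S - 1)/(5 + S) = (-1 + S)/(5 + S))
u = 86 (u = 24 + 62 = 86)
K((2 - 5)/(M(-5, 5) - 4))*109 + u = ((-1 + (2 - 5)/(-25 - 4))/(5 + (2 - 5)/(-25 - 4)))*109 + 86 = ((-1 - 3/(-29))/(5 - 3/(-29)))*109 + 86 = ((-1 - 3*(-1/29))/(5 - 3*(-1/29)))*109 + 86 = ((-1 + 3/29)/(5 + 3/29))*109 + 86 = (-26/29/(148/29))*109 + 86 = ((29/148)*(-26/29))*109 + 86 = -13/74*109 + 86 = -1417/74 + 86 = 4947/74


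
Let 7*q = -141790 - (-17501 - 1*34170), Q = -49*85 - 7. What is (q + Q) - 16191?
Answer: -232660/7 ≈ -33237.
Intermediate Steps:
Q = -4172 (Q = -4165 - 7 = -4172)
q = -90119/7 (q = (-141790 - (-17501 - 1*34170))/7 = (-141790 - (-17501 - 34170))/7 = (-141790 - 1*(-51671))/7 = (-141790 + 51671)/7 = (⅐)*(-90119) = -90119/7 ≈ -12874.)
(q + Q) - 16191 = (-90119/7 - 4172) - 16191 = -119323/7 - 16191 = -232660/7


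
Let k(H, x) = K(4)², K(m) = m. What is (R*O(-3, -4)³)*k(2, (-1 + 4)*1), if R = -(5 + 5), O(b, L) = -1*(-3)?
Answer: -4320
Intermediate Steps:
O(b, L) = 3
R = -10 (R = -1*10 = -10)
k(H, x) = 16 (k(H, x) = 4² = 16)
(R*O(-3, -4)³)*k(2, (-1 + 4)*1) = -10*3³*16 = -10*27*16 = -270*16 = -4320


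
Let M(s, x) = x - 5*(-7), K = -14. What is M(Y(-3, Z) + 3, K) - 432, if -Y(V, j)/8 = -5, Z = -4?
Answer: -411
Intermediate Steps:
Y(V, j) = 40 (Y(V, j) = -8*(-5) = 40)
M(s, x) = 35 + x (M(s, x) = x + 35 = 35 + x)
M(Y(-3, Z) + 3, K) - 432 = (35 - 14) - 432 = 21 - 432 = -411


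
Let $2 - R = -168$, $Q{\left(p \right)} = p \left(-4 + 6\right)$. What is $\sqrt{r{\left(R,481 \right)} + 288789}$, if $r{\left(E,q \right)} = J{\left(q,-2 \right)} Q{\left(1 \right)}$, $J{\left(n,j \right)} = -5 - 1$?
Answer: $\sqrt{288777} \approx 537.38$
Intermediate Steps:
$Q{\left(p \right)} = 2 p$ ($Q{\left(p \right)} = p 2 = 2 p$)
$R = 170$ ($R = 2 - -168 = 2 + 168 = 170$)
$J{\left(n,j \right)} = -6$ ($J{\left(n,j \right)} = -5 - 1 = -6$)
$r{\left(E,q \right)} = -12$ ($r{\left(E,q \right)} = - 6 \cdot 2 \cdot 1 = \left(-6\right) 2 = -12$)
$\sqrt{r{\left(R,481 \right)} + 288789} = \sqrt{-12 + 288789} = \sqrt{288777}$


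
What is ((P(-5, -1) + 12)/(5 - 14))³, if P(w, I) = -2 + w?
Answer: -125/729 ≈ -0.17147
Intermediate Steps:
((P(-5, -1) + 12)/(5 - 14))³ = (((-2 - 5) + 12)/(5 - 14))³ = ((-7 + 12)/(-9))³ = (5*(-⅑))³ = (-5/9)³ = -125/729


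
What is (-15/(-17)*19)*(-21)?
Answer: -5985/17 ≈ -352.06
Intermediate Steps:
(-15/(-17)*19)*(-21) = (-15*(-1/17)*19)*(-21) = ((15/17)*19)*(-21) = (285/17)*(-21) = -5985/17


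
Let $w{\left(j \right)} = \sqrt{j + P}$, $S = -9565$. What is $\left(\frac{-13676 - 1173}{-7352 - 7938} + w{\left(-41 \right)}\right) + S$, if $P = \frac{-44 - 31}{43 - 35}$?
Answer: $- \frac{146234001}{15290} + \frac{i \sqrt{806}}{4} \approx -9564.0 + 7.0975 i$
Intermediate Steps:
$P = - \frac{75}{8} \approx -9.375$
$w{\left(j \right)} = \sqrt{- \frac{75}{8} + j}$ ($w{\left(j \right)} = \sqrt{j - \frac{75}{8}} = \sqrt{- \frac{75}{8} + j}$)
$\left(\frac{-13676 - 1173}{-7352 - 7938} + w{\left(-41 \right)}\right) + S = \left(\frac{-13676 - 1173}{-7352 - 7938} + \frac{\sqrt{-150 + 16 \left(-41\right)}}{4}\right) - 9565 = \left(- \frac{14849}{-15290} + \frac{\sqrt{-150 - 656}}{4}\right) - 9565 = \left(\left(-14849\right) \left(- \frac{1}{15290}\right) + \frac{\sqrt{-806}}{4}\right) - 9565 = \left(\frac{14849}{15290} + \frac{i \sqrt{806}}{4}\right) - 9565 = - \frac{146234001}{15290} + \frac{i \sqrt{806}}{4}$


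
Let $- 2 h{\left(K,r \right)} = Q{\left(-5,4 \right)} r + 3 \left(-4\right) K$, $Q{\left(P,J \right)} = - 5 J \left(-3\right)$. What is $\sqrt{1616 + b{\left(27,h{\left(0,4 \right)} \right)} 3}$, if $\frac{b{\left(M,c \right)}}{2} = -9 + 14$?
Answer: $\sqrt{1646} \approx 40.571$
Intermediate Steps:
$Q{\left(P,J \right)} = 15 J$
$h{\left(K,r \right)} = - 30 r + 6 K$ ($h{\left(K,r \right)} = - \frac{15 \cdot 4 r + 3 \left(-4\right) K}{2} = - \frac{60 r - 12 K}{2} = - \frac{- 12 K + 60 r}{2} = - 30 r + 6 K$)
$b{\left(M,c \right)} = 10$ ($b{\left(M,c \right)} = 2 \left(-9 + 14\right) = 2 \cdot 5 = 10$)
$\sqrt{1616 + b{\left(27,h{\left(0,4 \right)} \right)} 3} = \sqrt{1616 + 10 \cdot 3} = \sqrt{1616 + 30} = \sqrt{1646}$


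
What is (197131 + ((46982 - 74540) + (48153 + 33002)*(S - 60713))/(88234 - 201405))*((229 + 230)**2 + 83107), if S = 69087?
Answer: 6354619159792332/113171 ≈ 5.6151e+10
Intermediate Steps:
(197131 + ((46982 - 74540) + (48153 + 33002)*(S - 60713))/(88234 - 201405))*((229 + 230)**2 + 83107) = (197131 + ((46982 - 74540) + (48153 + 33002)*(69087 - 60713))/(88234 - 201405))*((229 + 230)**2 + 83107) = (197131 + (-27558 + 81155*8374)/(-113171))*(459**2 + 83107) = (197131 + (-27558 + 679591970)*(-1/113171))*(210681 + 83107) = (197131 + 679564412*(-1/113171))*293788 = (197131 - 679564412/113171)*293788 = (21629947989/113171)*293788 = 6354619159792332/113171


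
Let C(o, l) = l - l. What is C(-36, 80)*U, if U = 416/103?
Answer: 0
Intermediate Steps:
C(o, l) = 0
U = 416/103 (U = 416*(1/103) = 416/103 ≈ 4.0388)
C(-36, 80)*U = 0*(416/103) = 0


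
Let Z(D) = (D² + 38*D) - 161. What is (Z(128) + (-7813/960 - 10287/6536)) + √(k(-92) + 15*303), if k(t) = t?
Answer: 16531338179/784320 + √4453 ≈ 21144.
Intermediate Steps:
Z(D) = -161 + D² + 38*D
(Z(128) + (-7813/960 - 10287/6536)) + √(k(-92) + 15*303) = ((-161 + 128² + 38*128) + (-7813/960 - 10287/6536)) + √(-92 + 15*303) = ((-161 + 16384 + 4864) + (-7813*1/960 - 10287*1/6536)) + √(-92 + 4545) = (21087 + (-7813/960 - 10287/6536)) + √4453 = (21087 - 7617661/784320) + √4453 = 16531338179/784320 + √4453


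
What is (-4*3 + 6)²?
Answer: 36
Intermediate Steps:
(-4*3 + 6)² = (-12 + 6)² = (-6)² = 36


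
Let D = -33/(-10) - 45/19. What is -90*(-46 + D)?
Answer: 77067/19 ≈ 4056.2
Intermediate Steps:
D = 177/190 (D = -33*(-1/10) - 45*1/19 = 33/10 - 45/19 = 177/190 ≈ 0.93158)
-90*(-46 + D) = -90*(-46 + 177/190) = -90*(-8563/190) = 77067/19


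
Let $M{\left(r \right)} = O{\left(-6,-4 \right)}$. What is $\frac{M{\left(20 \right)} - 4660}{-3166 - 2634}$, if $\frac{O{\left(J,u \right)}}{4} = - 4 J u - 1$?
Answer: $\frac{631}{725} \approx 0.87035$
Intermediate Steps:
$O{\left(J,u \right)} = -4 - 16 J u$ ($O{\left(J,u \right)} = 4 \left(- 4 J u - 1\right) = 4 \left(-1 - 4 J u\right) = -4 - 16 J u$)
$M{\left(r \right)} = -388$ ($M{\left(r \right)} = -4 - \left(-96\right) \left(-4\right) = -4 - 384 = -388$)
$\frac{M{\left(20 \right)} - 4660}{-3166 - 2634} = \frac{-388 - 4660}{-3166 - 2634} = - \frac{5048}{-5800} = \left(-5048\right) \left(- \frac{1}{5800}\right) = \frac{631}{725}$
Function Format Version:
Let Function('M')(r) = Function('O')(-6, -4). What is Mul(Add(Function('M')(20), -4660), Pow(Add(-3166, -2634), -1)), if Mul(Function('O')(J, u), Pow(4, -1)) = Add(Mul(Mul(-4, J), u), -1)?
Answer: Rational(631, 725) ≈ 0.87035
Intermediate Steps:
Function('O')(J, u) = Add(-4, Mul(-16, J, u)) (Function('O')(J, u) = Mul(4, Add(Mul(Mul(-4, J), u), -1)) = Mul(4, Add(Mul(-4, J, u), -1)) = Mul(4, Add(-1, Mul(-4, J, u))) = Add(-4, Mul(-16, J, u)))
Function('M')(r) = -388 (Function('M')(r) = Add(-4, Mul(-16, -6, -4)) = Add(-4, -384) = -388)
Mul(Add(Function('M')(20), -4660), Pow(Add(-3166, -2634), -1)) = Mul(Add(-388, -4660), Pow(Add(-3166, -2634), -1)) = Mul(-5048, Pow(-5800, -1)) = Mul(-5048, Rational(-1, 5800)) = Rational(631, 725)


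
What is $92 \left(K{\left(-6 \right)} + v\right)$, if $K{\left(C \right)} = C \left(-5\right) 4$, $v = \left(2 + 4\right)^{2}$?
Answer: $14352$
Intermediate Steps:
$v = 36$ ($v = 6^{2} = 36$)
$K{\left(C \right)} = - 20 C$ ($K{\left(C \right)} = - 5 C 4 = - 20 C$)
$92 \left(K{\left(-6 \right)} + v\right) = 92 \left(\left(-20\right) \left(-6\right) + 36\right) = 92 \left(120 + 36\right) = 92 \cdot 156 = 14352$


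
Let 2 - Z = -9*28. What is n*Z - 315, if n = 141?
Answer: 35499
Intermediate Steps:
Z = 254 (Z = 2 - (-9)*28 = 2 - 1*(-252) = 2 + 252 = 254)
n*Z - 315 = 141*254 - 315 = 35814 - 315 = 35499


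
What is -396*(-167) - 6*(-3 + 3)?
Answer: 66132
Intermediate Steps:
-396*(-167) - 6*(-3 + 3) = 66132 - 6*0 = 66132 + 0 = 66132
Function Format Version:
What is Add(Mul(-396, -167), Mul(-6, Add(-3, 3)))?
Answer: 66132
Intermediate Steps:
Add(Mul(-396, -167), Mul(-6, Add(-3, 3))) = Add(66132, Mul(-6, 0)) = Add(66132, 0) = 66132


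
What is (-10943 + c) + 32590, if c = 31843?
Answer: 53490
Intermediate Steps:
(-10943 + c) + 32590 = (-10943 + 31843) + 32590 = 20900 + 32590 = 53490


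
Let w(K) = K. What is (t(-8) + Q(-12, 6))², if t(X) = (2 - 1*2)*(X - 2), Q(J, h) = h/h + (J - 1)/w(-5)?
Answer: 324/25 ≈ 12.960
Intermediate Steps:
Q(J, h) = 6/5 - J/5 (Q(J, h) = h/h + (J - 1)/(-5) = 1 + (-1 + J)*(-⅕) = 1 + (⅕ - J/5) = 6/5 - J/5)
t(X) = 0 (t(X) = (2 - 2)*(-2 + X) = 0*(-2 + X) = 0)
(t(-8) + Q(-12, 6))² = (0 + (6/5 - ⅕*(-12)))² = (0 + (6/5 + 12/5))² = (0 + 18/5)² = (18/5)² = 324/25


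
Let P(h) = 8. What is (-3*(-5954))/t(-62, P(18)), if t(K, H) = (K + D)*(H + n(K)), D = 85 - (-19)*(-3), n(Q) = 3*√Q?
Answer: -35724/5287 + 26793*I*√62/10574 ≈ -6.757 + 19.952*I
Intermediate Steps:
D = 28 (D = 85 - 1*57 = 85 - 57 = 28)
t(K, H) = (28 + K)*(H + 3*√K) (t(K, H) = (K + 28)*(H + 3*√K) = (28 + K)*(H + 3*√K))
(-3*(-5954))/t(-62, P(18)) = (-3*(-5954))/(3*(-62)^(3/2) + 28*8 + 84*√(-62) + 8*(-62)) = 17862/(3*(-62*I*√62) + 224 + 84*(I*√62) - 496) = 17862/(-186*I*√62 + 224 + 84*I*√62 - 496) = 17862/(-272 - 102*I*√62)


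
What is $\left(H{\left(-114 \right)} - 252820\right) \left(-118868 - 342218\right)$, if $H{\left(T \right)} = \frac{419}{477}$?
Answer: $\frac{55604537527006}{477} \approx 1.1657 \cdot 10^{11}$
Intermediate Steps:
$H{\left(T \right)} = \frac{419}{477}$ ($H{\left(T \right)} = 419 \cdot \frac{1}{477} = \frac{419}{477}$)
$\left(H{\left(-114 \right)} - 252820\right) \left(-118868 - 342218\right) = \left(\frac{419}{477} - 252820\right) \left(-118868 - 342218\right) = \left(- \frac{120594721}{477}\right) \left(-461086\right) = \frac{55604537527006}{477}$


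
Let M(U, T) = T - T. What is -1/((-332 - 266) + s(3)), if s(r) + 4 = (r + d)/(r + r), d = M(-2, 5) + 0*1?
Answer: 2/1203 ≈ 0.0016625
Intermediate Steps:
M(U, T) = 0
d = 0 (d = 0 + 0*1 = 0 + 0 = 0)
s(r) = -7/2 (s(r) = -4 + (r + 0)/(r + r) = -4 + r/((2*r)) = -4 + r*(1/(2*r)) = -4 + 1/2 = -7/2)
-1/((-332 - 266) + s(3)) = -1/((-332 - 266) - 7/2) = -1/(-598 - 7/2) = -1/(-1203/2) = -2/1203*(-1) = 2/1203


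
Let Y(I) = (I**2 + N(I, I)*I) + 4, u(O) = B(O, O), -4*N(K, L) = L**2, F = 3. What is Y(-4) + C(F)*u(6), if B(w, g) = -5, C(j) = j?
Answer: 21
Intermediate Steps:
N(K, L) = -L**2/4
u(O) = -5
Y(I) = 4 + I**2 - I**3/4 (Y(I) = (I**2 + (-I**2/4)*I) + 4 = (I**2 - I**3/4) + 4 = 4 + I**2 - I**3/4)
Y(-4) + C(F)*u(6) = (4 + (-4)**2 - 1/4*(-4)**3) + 3*(-5) = (4 + 16 - 1/4*(-64)) - 15 = (4 + 16 + 16) - 15 = 36 - 15 = 21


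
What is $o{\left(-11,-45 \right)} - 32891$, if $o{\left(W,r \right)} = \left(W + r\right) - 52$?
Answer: $-32999$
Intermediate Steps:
$o{\left(W,r \right)} = -52 + W + r$
$o{\left(-11,-45 \right)} - 32891 = \left(-52 - 11 - 45\right) - 32891 = -108 - 32891 = -32999$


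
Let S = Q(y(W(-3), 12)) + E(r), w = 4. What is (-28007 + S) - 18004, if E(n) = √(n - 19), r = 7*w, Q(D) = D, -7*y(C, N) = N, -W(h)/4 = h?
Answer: -322068/7 ≈ -46010.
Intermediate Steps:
W(h) = -4*h
y(C, N) = -N/7
r = 28 (r = 7*4 = 28)
E(n) = √(-19 + n)
S = 9/7 (S = -⅐*12 + √(-19 + 28) = -12/7 + √9 = -12/7 + 3 = 9/7 ≈ 1.2857)
(-28007 + S) - 18004 = (-28007 + 9/7) - 18004 = -196040/7 - 18004 = -322068/7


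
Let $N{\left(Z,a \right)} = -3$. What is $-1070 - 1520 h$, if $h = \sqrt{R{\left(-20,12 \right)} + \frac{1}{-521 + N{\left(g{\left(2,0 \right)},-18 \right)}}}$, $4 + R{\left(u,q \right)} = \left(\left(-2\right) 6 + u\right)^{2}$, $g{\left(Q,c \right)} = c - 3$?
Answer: $-1070 - \frac{760 \sqrt{70016749}}{131} \approx -49615.0$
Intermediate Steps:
$g{\left(Q,c \right)} = -3 + c$
$R{\left(u,q \right)} = -4 + \left(-12 + u\right)^{2}$ ($R{\left(u,q \right)} = -4 + \left(\left(-2\right) 6 + u\right)^{2} = -4 + \left(-12 + u\right)^{2}$)
$h = \frac{\sqrt{70016749}}{262}$ ($h = \sqrt{\left(-4 + \left(-12 - 20\right)^{2}\right) + \frac{1}{-521 - 3}} = \sqrt{\left(-4 + \left(-32\right)^{2}\right) + \frac{1}{-524}} = \sqrt{\left(-4 + 1024\right) - \frac{1}{524}} = \sqrt{1020 - \frac{1}{524}} = \sqrt{\frac{534479}{524}} = \frac{\sqrt{70016749}}{262} \approx 31.937$)
$-1070 - 1520 h = -1070 - 1520 \frac{\sqrt{70016749}}{262} = -1070 - \frac{760 \sqrt{70016749}}{131}$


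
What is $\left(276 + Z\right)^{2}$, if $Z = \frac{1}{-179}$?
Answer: $\frac{2440656409}{32041} \approx 76173.0$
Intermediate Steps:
$Z = - \frac{1}{179} \approx -0.0055866$
$\left(276 + Z\right)^{2} = \left(276 - \frac{1}{179}\right)^{2} = \left(\frac{49403}{179}\right)^{2} = \frac{2440656409}{32041}$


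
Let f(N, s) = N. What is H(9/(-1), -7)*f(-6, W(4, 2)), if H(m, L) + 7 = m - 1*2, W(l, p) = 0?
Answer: 108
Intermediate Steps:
H(m, L) = -9 + m (H(m, L) = -7 + (m - 1*2) = -7 + (m - 2) = -7 + (-2 + m) = -9 + m)
H(9/(-1), -7)*f(-6, W(4, 2)) = (-9 + 9/(-1))*(-6) = (-9 + 9*(-1))*(-6) = (-9 - 9)*(-6) = -18*(-6) = 108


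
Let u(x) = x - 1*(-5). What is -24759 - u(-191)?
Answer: -24573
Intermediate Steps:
u(x) = 5 + x (u(x) = x + 5 = 5 + x)
-24759 - u(-191) = -24759 - (5 - 191) = -24759 - 1*(-186) = -24759 + 186 = -24573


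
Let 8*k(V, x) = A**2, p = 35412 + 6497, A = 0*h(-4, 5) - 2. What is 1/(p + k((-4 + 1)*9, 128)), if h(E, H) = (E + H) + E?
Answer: 2/83819 ≈ 2.3861e-5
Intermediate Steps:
h(E, H) = H + 2*E
A = -2 (A = 0*(5 + 2*(-4)) - 2 = 0*(5 - 8) - 2 = 0*(-3) - 2 = 0 - 2 = -2)
p = 41909
k(V, x) = 1/2 (k(V, x) = (1/8)*(-2)**2 = (1/8)*4 = 1/2)
1/(p + k((-4 + 1)*9, 128)) = 1/(41909 + 1/2) = 1/(83819/2) = 2/83819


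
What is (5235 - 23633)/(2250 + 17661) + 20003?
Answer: 398261335/19911 ≈ 20002.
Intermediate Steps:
(5235 - 23633)/(2250 + 17661) + 20003 = -18398/19911 + 20003 = 398261335/19911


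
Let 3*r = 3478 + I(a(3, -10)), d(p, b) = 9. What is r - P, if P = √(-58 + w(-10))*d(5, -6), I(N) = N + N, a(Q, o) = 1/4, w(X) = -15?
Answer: 2319/2 - 9*I*√73 ≈ 1159.5 - 76.896*I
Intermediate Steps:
a(Q, o) = ¼
I(N) = 2*N
P = 9*I*√73 (P = √(-58 - 15)*9 = √(-73)*9 = (I*√73)*9 = 9*I*√73 ≈ 76.896*I)
r = 2319/2 (r = (3478 + 2*(¼))/3 = (3478 + ½)/3 = (⅓)*(6957/2) = 2319/2 ≈ 1159.5)
r - P = 2319/2 - 9*I*√73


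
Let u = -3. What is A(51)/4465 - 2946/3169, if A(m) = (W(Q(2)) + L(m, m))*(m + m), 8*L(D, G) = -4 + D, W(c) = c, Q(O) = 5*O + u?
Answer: -35968803/56598340 ≈ -0.63551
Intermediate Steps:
Q(O) = -3 + 5*O (Q(O) = 5*O - 3 = -3 + 5*O)
L(D, G) = -½ + D/8 (L(D, G) = (-4 + D)/8 = -½ + D/8)
A(m) = 2*m*(13/2 + m/8) (A(m) = ((-3 + 5*2) + (-½ + m/8))*(m + m) = ((-3 + 10) + (-½ + m/8))*(2*m) = (7 + (-½ + m/8))*(2*m) = (13/2 + m/8)*(2*m) = 2*m*(13/2 + m/8))
A(51)/4465 - 2946/3169 = ((¼)*51*(52 + 51))/4465 - 2946/3169 = ((¼)*51*103)*(1/4465) - 2946*1/3169 = (5253/4)*(1/4465) - 2946/3169 = 5253/17860 - 2946/3169 = -35968803/56598340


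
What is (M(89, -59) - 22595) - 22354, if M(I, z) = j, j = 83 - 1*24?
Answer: -44890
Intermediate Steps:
j = 59 (j = 83 - 24 = 59)
M(I, z) = 59
(M(89, -59) - 22595) - 22354 = (59 - 22595) - 22354 = -22536 - 22354 = -44890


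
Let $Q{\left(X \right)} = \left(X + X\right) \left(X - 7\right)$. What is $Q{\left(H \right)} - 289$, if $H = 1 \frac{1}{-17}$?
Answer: $- \frac{83281}{289} \approx -288.17$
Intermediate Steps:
$H = - \frac{1}{17}$ ($H = 1 \left(- \frac{1}{17}\right) = - \frac{1}{17} \approx -0.058824$)
$Q{\left(X \right)} = 2 X \left(-7 + X\right)$
$Q{\left(H \right)} - 289 = 2 \left(- \frac{1}{17}\right) \left(-7 - \frac{1}{17}\right) - 289 = 2 \left(- \frac{1}{17}\right) \left(- \frac{120}{17}\right) - 289 = \frac{240}{289} - 289 = - \frac{83281}{289}$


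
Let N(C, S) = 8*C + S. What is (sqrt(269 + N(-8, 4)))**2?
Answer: 209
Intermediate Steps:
N(C, S) = S + 8*C
(sqrt(269 + N(-8, 4)))**2 = (sqrt(269 + (4 + 8*(-8))))**2 = (sqrt(269 + (4 - 64)))**2 = (sqrt(269 - 60))**2 = (sqrt(209))**2 = 209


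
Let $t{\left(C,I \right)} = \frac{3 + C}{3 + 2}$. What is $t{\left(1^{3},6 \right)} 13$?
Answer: $\frac{52}{5} \approx 10.4$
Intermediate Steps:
$t{\left(C,I \right)} = \frac{3}{5} + \frac{C}{5}$ ($t{\left(C,I \right)} = \frac{3 + C}{5} = \left(3 + C\right) \frac{1}{5} = \frac{3}{5} + \frac{C}{5}$)
$t{\left(1^{3},6 \right)} 13 = \left(\frac{3}{5} + \frac{1^{3}}{5}\right) 13 = \left(\frac{3}{5} + \frac{1}{5} \cdot 1\right) 13 = \left(\frac{3}{5} + \frac{1}{5}\right) 13 = \frac{4}{5} \cdot 13 = \frac{52}{5}$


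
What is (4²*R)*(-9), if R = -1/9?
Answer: 16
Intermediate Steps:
R = -⅑ (R = -1*⅑ = -⅑ ≈ -0.11111)
(4²*R)*(-9) = (4²*(-⅑))*(-9) = (16*(-⅑))*(-9) = -16/9*(-9) = 16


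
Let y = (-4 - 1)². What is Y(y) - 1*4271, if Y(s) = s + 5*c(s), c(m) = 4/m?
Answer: -21226/5 ≈ -4245.2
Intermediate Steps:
y = 25 (y = (-5)² = 25)
Y(s) = s + 20/s (Y(s) = s + 5*(4/s) = s + 20/s)
Y(y) - 1*4271 = (25 + 20/25) - 1*4271 = (25 + 20*(1/25)) - 4271 = (25 + ⅘) - 4271 = 129/5 - 4271 = -21226/5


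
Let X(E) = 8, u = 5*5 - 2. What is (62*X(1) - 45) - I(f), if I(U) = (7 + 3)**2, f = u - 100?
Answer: 351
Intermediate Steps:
u = 23 (u = 25 - 2 = 23)
f = -77 (f = 23 - 100 = -77)
I(U) = 100 (I(U) = 10**2 = 100)
(62*X(1) - 45) - I(f) = (62*8 - 45) - 1*100 = (496 - 45) - 100 = 451 - 100 = 351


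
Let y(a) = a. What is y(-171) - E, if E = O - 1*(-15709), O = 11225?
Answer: -27105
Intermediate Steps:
E = 26934 (E = 11225 - 1*(-15709) = 11225 + 15709 = 26934)
y(-171) - E = -171 - 1*26934 = -171 - 26934 = -27105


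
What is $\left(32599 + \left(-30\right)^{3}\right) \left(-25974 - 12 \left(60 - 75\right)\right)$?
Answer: $-144420606$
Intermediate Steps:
$\left(32599 + \left(-30\right)^{3}\right) \left(-25974 - 12 \left(60 - 75\right)\right) = \left(32599 - 27000\right) \left(-25974 - -180\right) = 5599 \left(-25974 + 180\right) = 5599 \left(-25794\right) = -144420606$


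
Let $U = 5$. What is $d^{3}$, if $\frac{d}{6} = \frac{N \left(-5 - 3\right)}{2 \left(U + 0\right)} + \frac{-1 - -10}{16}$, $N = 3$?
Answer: $- \frac{85766121}{64000} \approx -1340.1$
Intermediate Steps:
$d = - \frac{441}{40}$ ($d = 6 \left(\frac{3 \left(-5 - 3\right)}{2 \left(5 + 0\right)} + \frac{-1 - -10}{16}\right) = 6 \left(\frac{3 \left(-8\right)}{2 \cdot 5} + \left(-1 + 10\right) \frac{1}{16}\right) = 6 \left(- \frac{24}{10} + 9 \cdot \frac{1}{16}\right) = 6 \left(\left(-24\right) \frac{1}{10} + \frac{9}{16}\right) = 6 \left(- \frac{12}{5} + \frac{9}{16}\right) = 6 \left(- \frac{147}{80}\right) = - \frac{441}{40} \approx -11.025$)
$d^{3} = \left(- \frac{441}{40}\right)^{3} = - \frac{85766121}{64000}$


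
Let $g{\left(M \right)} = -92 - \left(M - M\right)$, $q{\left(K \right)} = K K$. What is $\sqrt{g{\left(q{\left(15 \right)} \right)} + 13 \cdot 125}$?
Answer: $\sqrt{1533} \approx 39.154$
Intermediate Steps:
$q{\left(K \right)} = K^{2}$
$g{\left(M \right)} = -92$ ($g{\left(M \right)} = -92 - 0 = -92 + 0 = -92$)
$\sqrt{g{\left(q{\left(15 \right)} \right)} + 13 \cdot 125} = \sqrt{-92 + 13 \cdot 125} = \sqrt{-92 + 1625} = \sqrt{1533}$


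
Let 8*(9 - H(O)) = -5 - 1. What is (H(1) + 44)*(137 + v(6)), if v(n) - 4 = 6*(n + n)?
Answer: 45795/4 ≈ 11449.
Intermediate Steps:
H(O) = 39/4 (H(O) = 9 - (-5 - 1)/8 = 9 - ⅛*(-6) = 9 + ¾ = 39/4)
v(n) = 4 + 12*n (v(n) = 4 + 6*(n + n) = 4 + 6*(2*n) = 4 + 12*n)
(H(1) + 44)*(137 + v(6)) = (39/4 + 44)*(137 + (4 + 12*6)) = 215*(137 + (4 + 72))/4 = 215*(137 + 76)/4 = (215/4)*213 = 45795/4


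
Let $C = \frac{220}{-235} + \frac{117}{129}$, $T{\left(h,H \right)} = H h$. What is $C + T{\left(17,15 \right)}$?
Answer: $\frac{515296}{2021} \approx 254.97$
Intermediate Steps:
$C = - \frac{59}{2021}$ ($C = 220 \left(- \frac{1}{235}\right) + 117 \cdot \frac{1}{129} = - \frac{44}{47} + \frac{39}{43} = - \frac{59}{2021} \approx -0.029193$)
$C + T{\left(17,15 \right)} = - \frac{59}{2021} + 15 \cdot 17 = - \frac{59}{2021} + 255 = \frac{515296}{2021}$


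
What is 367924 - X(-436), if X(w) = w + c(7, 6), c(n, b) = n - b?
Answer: 368359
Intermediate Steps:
X(w) = 1 + w (X(w) = w + (7 - 1*6) = w + (7 - 6) = w + 1 = 1 + w)
367924 - X(-436) = 367924 - (1 - 436) = 367924 - 1*(-435) = 367924 + 435 = 368359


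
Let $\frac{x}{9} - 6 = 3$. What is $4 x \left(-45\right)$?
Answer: $-14580$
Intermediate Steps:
$x = 81$ ($x = 54 + 9 \cdot 3 = 54 + 27 = 81$)
$4 x \left(-45\right) = 4 \cdot 81 \left(-45\right) = 324 \left(-45\right) = -14580$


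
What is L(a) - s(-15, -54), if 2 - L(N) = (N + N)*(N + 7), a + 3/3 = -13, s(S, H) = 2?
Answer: -196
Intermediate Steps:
a = -14 (a = -1 - 13 = -14)
L(N) = 2 - 2*N*(7 + N) (L(N) = 2 - (N + N)*(N + 7) = 2 - 2*N*(7 + N))
L(a) - s(-15, -54) = (2 - 14*(-14) - 2*(-14)²) - 1*2 = (2 + 196 - 2*196) - 2 = (2 + 196 - 392) - 2 = -194 - 2 = -196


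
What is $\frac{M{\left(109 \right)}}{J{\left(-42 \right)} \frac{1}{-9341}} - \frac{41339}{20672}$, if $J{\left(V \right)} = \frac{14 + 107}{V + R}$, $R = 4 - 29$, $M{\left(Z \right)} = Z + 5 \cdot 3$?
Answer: $\frac{1604246136797}{2501312} \approx 6.4136 \cdot 10^{5}$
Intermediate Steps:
$M{\left(Z \right)} = 15 + Z$ ($M{\left(Z \right)} = Z + 15 = 15 + Z$)
$R = -25$ ($R = 4 - 29 = -25$)
$J{\left(V \right)} = \frac{121}{-25 + V}$ ($J{\left(V \right)} = \frac{14 + 107}{V - 25} = \frac{121}{-25 + V}$)
$\frac{M{\left(109 \right)}}{J{\left(-42 \right)} \frac{1}{-9341}} - \frac{41339}{20672} = \frac{15 + 109}{\frac{121}{-25 - 42} \frac{1}{-9341}} - \frac{41339}{20672} = \frac{124}{\frac{121}{-67} \left(- \frac{1}{9341}\right)} - \frac{41339}{20672} = \frac{124}{121 \left(- \frac{1}{67}\right) \left(- \frac{1}{9341}\right)} - \frac{41339}{20672} = \frac{124}{\left(- \frac{121}{67}\right) \left(- \frac{1}{9341}\right)} - \frac{41339}{20672} = \frac{124}{\frac{121}{625847}} - \frac{41339}{20672} = 124 \cdot \frac{625847}{121} - \frac{41339}{20672} = \frac{77605028}{121} - \frac{41339}{20672} = \frac{1604246136797}{2501312}$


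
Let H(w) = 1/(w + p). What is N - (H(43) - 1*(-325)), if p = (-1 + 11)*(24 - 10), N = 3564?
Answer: 592736/183 ≈ 3239.0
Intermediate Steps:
p = 140 (p = 10*14 = 140)
H(w) = 1/(140 + w) (H(w) = 1/(w + 140) = 1/(140 + w))
N - (H(43) - 1*(-325)) = 3564 - (1/(140 + 43) - 1*(-325)) = 3564 - (1/183 + 325) = 3564 - 1*59476/183 = 3564 - 59476/183 = 592736/183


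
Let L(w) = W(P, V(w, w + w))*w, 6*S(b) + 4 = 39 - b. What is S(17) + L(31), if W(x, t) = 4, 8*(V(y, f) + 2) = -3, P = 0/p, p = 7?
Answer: 127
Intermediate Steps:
P = 0 (P = 0/7 = 0*(⅐) = 0)
V(y, f) = -19/8 (V(y, f) = -2 + (⅛)*(-3) = -2 - 3/8 = -19/8)
S(b) = 35/6 - b/6 (S(b) = -⅔ + (39 - b)/6 = -⅔ + (13/2 - b/6) = 35/6 - b/6)
L(w) = 4*w
S(17) + L(31) = (35/6 - ⅙*17) + 4*31 = (35/6 - 17/6) + 124 = 3 + 124 = 127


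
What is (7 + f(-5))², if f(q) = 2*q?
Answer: 9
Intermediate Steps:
(7 + f(-5))² = (7 + 2*(-5))² = (7 - 10)² = (-3)² = 9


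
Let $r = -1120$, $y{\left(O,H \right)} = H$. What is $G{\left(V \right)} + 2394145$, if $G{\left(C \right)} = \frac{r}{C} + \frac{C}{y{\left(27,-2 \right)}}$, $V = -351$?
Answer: $\frac{1680815231}{702} \approx 2.3943 \cdot 10^{6}$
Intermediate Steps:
$G{\left(C \right)} = - \frac{1120}{C} - \frac{C}{2}$ ($G{\left(C \right)} = - \frac{1120}{C} + \frac{C}{-2} = - \frac{1120}{C} + C \left(- \frac{1}{2}\right) = - \frac{1120}{C} - \frac{C}{2}$)
$G{\left(V \right)} + 2394145 = \left(- \frac{1120}{-351} - - \frac{351}{2}\right) + 2394145 = \left(\left(-1120\right) \left(- \frac{1}{351}\right) + \frac{351}{2}\right) + 2394145 = \left(\frac{1120}{351} + \frac{351}{2}\right) + 2394145 = \frac{125441}{702} + 2394145 = \frac{1680815231}{702}$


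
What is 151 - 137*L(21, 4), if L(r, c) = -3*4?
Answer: 1795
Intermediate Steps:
L(r, c) = -12
151 - 137*L(21, 4) = 151 - 137*(-12) = 151 + 1644 = 1795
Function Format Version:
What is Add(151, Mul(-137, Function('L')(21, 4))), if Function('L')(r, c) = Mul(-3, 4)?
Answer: 1795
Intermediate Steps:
Function('L')(r, c) = -12
Add(151, Mul(-137, Function('L')(21, 4))) = Add(151, Mul(-137, -12)) = Add(151, 1644) = 1795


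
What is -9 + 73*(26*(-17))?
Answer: -32275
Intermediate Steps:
-9 + 73*(26*(-17)) = -9 + 73*(-442) = -9 - 32266 = -32275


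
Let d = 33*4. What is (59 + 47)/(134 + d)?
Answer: 53/133 ≈ 0.39850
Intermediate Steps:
d = 132
(59 + 47)/(134 + d) = (59 + 47)/(134 + 132) = 106/266 = 106*(1/266) = 53/133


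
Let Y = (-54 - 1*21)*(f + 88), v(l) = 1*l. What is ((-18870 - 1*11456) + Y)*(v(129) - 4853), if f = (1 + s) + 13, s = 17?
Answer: 185421724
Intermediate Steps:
v(l) = l
f = 31 (f = (1 + 17) + 13 = 18 + 13 = 31)
Y = -8925 (Y = (-54 - 1*21)*(31 + 88) = (-54 - 21)*119 = -75*119 = -8925)
((-18870 - 1*11456) + Y)*(v(129) - 4853) = ((-18870 - 1*11456) - 8925)*(129 - 4853) = ((-18870 - 11456) - 8925)*(-4724) = (-30326 - 8925)*(-4724) = -39251*(-4724) = 185421724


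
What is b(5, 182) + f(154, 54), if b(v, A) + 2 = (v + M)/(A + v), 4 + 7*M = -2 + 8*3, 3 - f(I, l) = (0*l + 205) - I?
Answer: -65397/1309 ≈ -49.960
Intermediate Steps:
f(I, l) = -202 + I (f(I, l) = 3 - ((0*l + 205) - I) = 3 - ((0 + 205) - I) = 3 - (205 - I) = 3 + (-205 + I) = -202 + I)
M = 18/7 (M = -4/7 + (-2 + 8*3)/7 = -4/7 + (-2 + 24)/7 = -4/7 + (1/7)*22 = -4/7 + 22/7 = 18/7 ≈ 2.5714)
b(v, A) = -2 + (18/7 + v)/(A + v) (b(v, A) = -2 + (v + 18/7)/(A + v) = -2 + (18/7 + v)/(A + v))
b(5, 182) + f(154, 54) = (18/7 - 1*5 - 2*182)/(182 + 5) + (-202 + 154) = (18/7 - 5 - 364)/187 - 48 = (1/187)*(-2565/7) - 48 = -2565/1309 - 48 = -65397/1309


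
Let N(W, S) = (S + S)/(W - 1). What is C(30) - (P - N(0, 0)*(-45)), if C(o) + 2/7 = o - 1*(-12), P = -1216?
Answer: 8804/7 ≈ 1257.7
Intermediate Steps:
C(o) = 82/7 + o (C(o) = -2/7 + (o - 1*(-12)) = -2/7 + (o + 12) = -2/7 + (12 + o) = 82/7 + o)
N(W, S) = 2*S/(-1 + W) (N(W, S) = (2*S)/(-1 + W) = 2*S/(-1 + W))
C(30) - (P - N(0, 0)*(-45)) = (82/7 + 30) - (-1216 - 2*0/(-1 + 0)*(-45)) = 292/7 - (-1216 - 2*0/(-1)*(-45)) = 292/7 - (-1216 - 2*0*(-1)*(-45)) = 292/7 - (-1216 - 0*(-45)) = 292/7 - (-1216 - 1*0) = 292/7 - (-1216 + 0) = 292/7 - 1*(-1216) = 292/7 + 1216 = 8804/7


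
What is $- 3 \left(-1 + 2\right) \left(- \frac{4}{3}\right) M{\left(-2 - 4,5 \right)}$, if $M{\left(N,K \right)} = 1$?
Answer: $4$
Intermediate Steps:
$- 3 \left(-1 + 2\right) \left(- \frac{4}{3}\right) M{\left(-2 - 4,5 \right)} = - 3 \left(-1 + 2\right) \left(- \frac{4}{3}\right) 1 = - 3 \cdot 1 \left(\left(-4\right) \frac{1}{3}\right) 1 = - 3 \cdot 1 \left(- \frac{4}{3}\right) 1 = \left(-3\right) \left(- \frac{4}{3}\right) 1 = 4 \cdot 1 = 4$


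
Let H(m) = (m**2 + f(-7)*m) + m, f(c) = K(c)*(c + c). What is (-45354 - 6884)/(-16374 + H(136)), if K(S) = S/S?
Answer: -26119/177 ≈ -147.56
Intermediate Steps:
K(S) = 1
f(c) = 2*c (f(c) = 1*(c + c) = 1*(2*c) = 2*c)
H(m) = m**2 - 13*m (H(m) = (m**2 + (2*(-7))*m) + m = (m**2 - 14*m) + m = m**2 - 13*m)
(-45354 - 6884)/(-16374 + H(136)) = (-45354 - 6884)/(-16374 + 136*(-13 + 136)) = -52238/(-16374 + 136*123) = -52238/(-16374 + 16728) = -52238/354 = -52238*1/354 = -26119/177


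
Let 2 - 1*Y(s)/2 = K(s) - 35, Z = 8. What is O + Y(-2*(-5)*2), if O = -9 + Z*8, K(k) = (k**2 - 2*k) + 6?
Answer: -603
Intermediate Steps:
K(k) = 6 + k**2 - 2*k
Y(s) = 62 - 2*s**2 + 4*s (Y(s) = 4 - 2*((6 + s**2 - 2*s) - 35) = 4 - 2*(-29 + s**2 - 2*s) = 4 + (58 - 2*s**2 + 4*s) = 62 - 2*s**2 + 4*s)
O = 55 (O = -9 + 8*8 = -9 + 64 = 55)
O + Y(-2*(-5)*2) = 55 + (62 - 2*(-2*(-5)*2)**2 + 4*(-2*(-5)*2)) = 55 + (62 - 2*(10*2)**2 + 4*(10*2)) = 55 + (62 - 2*20**2 + 4*20) = 55 + (62 - 2*400 + 80) = 55 + (62 - 800 + 80) = 55 - 658 = -603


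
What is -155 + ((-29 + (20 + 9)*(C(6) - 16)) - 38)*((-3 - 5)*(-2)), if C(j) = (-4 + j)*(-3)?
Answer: -11435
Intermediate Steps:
C(j) = 12 - 3*j
-155 + ((-29 + (20 + 9)*(C(6) - 16)) - 38)*((-3 - 5)*(-2)) = -155 + ((-29 + (20 + 9)*((12 - 3*6) - 16)) - 38)*((-3 - 5)*(-2)) = -155 + ((-29 + 29*((12 - 18) - 16)) - 38)*(-8*(-2)) = -155 + ((-29 + 29*(-6 - 16)) - 38)*16 = -155 + ((-29 + 29*(-22)) - 38)*16 = -155 + ((-29 - 638) - 38)*16 = -155 + (-667 - 38)*16 = -155 - 705*16 = -155 - 11280 = -11435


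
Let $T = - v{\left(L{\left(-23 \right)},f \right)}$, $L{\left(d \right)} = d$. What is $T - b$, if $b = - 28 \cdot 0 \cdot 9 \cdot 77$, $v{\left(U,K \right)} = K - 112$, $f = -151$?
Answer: $263$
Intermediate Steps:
$v{\left(U,K \right)} = -112 + K$ ($v{\left(U,K \right)} = K - 112 = -112 + K$)
$T = 263$ ($T = - (-112 - 151) = \left(-1\right) \left(-263\right) = 263$)
$b = 0$ ($b = - 28 \cdot 0 \cdot 77 = - 0 \cdot 77 = \left(-1\right) 0 = 0$)
$T - b = 263 - 0 = 263 + 0 = 263$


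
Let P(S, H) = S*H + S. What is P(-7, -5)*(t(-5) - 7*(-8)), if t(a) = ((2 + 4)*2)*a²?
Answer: 9968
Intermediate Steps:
P(S, H) = S + H*S (P(S, H) = H*S + S = S + H*S)
t(a) = 12*a² (t(a) = (6*2)*a² = 12*a²)
P(-7, -5)*(t(-5) - 7*(-8)) = (-7*(1 - 5))*(12*(-5)² - 7*(-8)) = (-7*(-4))*(12*25 + 56) = 28*(300 + 56) = 28*356 = 9968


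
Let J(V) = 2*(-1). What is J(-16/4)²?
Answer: 4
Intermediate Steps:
J(V) = -2
J(-16/4)² = (-2)² = 4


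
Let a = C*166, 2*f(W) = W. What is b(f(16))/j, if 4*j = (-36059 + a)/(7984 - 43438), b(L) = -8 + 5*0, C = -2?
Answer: -1134528/36391 ≈ -31.176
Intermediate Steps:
f(W) = W/2
b(L) = -8 (b(L) = -8 + 0 = -8)
a = -332 (a = -2*166 = -332)
j = 36391/141816 (j = ((-36059 - 332)/(7984 - 43438))/4 = (-36391/(-35454))/4 = (-36391*(-1/35454))/4 = (¼)*(36391/35454) = 36391/141816 ≈ 0.25661)
b(f(16))/j = -8/36391/141816 = -8*141816/36391 = -1134528/36391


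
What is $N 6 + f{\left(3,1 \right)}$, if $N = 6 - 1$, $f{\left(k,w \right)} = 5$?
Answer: $35$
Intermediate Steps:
$N = 5$ ($N = 6 - 1 = 5$)
$N 6 + f{\left(3,1 \right)} = 5 \cdot 6 + 5 = 30 + 5 = 35$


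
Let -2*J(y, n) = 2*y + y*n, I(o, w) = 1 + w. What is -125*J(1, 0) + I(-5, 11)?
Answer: 137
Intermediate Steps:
J(y, n) = -y - n*y/2 (J(y, n) = -(2*y + y*n)/2 = -(2*y + n*y)/2 = -y - n*y/2)
-125*J(1, 0) + I(-5, 11) = -(-125)*(2 + 0)/2 + (1 + 11) = -(-125)*2/2 + 12 = -125*(-1) + 12 = 125 + 12 = 137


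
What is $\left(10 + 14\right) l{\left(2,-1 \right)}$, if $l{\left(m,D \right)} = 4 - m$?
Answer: $48$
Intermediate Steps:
$\left(10 + 14\right) l{\left(2,-1 \right)} = \left(10 + 14\right) \left(4 - 2\right) = 24 \left(4 - 2\right) = 24 \cdot 2 = 48$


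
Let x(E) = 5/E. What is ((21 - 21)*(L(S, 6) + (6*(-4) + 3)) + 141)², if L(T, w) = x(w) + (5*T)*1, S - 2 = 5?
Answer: 19881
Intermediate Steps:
S = 7 (S = 2 + 5 = 7)
L(T, w) = 5*T + 5/w (L(T, w) = 5/w + (5*T)*1 = 5/w + 5*T = 5*T + 5/w)
((21 - 21)*(L(S, 6) + (6*(-4) + 3)) + 141)² = ((21 - 21)*((5*7 + 5/6) + (6*(-4) + 3)) + 141)² = (0*((35 + 5*(⅙)) + (-24 + 3)) + 141)² = (0*((35 + ⅚) - 21) + 141)² = (0*(215/6 - 21) + 141)² = (0*(89/6) + 141)² = (0 + 141)² = 141² = 19881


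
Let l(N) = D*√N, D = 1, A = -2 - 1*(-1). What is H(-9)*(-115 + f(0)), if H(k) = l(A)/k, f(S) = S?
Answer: 115*I/9 ≈ 12.778*I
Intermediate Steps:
A = -1 (A = -2 + 1 = -1)
l(N) = √N (l(N) = 1*√N = √N)
H(k) = I/k (H(k) = √(-1)/k = I/k)
H(-9)*(-115 + f(0)) = (I/(-9))*(-115 + 0) = (I*(-⅑))*(-115) = -I/9*(-115) = 115*I/9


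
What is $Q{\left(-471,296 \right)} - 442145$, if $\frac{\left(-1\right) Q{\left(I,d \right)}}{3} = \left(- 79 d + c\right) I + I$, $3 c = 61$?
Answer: $-33453593$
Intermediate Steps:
$c = \frac{61}{3}$ ($c = \frac{1}{3} \cdot 61 = \frac{61}{3} \approx 20.333$)
$Q{\left(I,d \right)} = - 3 I - 3 I \left(\frac{61}{3} - 79 d\right)$ ($Q{\left(I,d \right)} = - 3 \left(\left(- 79 d + \frac{61}{3}\right) I + I\right) = - 3 \left(\left(\frac{61}{3} - 79 d\right) I + I\right) = - 3 \left(I \left(\frac{61}{3} - 79 d\right) + I\right) = - 3 \left(I + I \left(\frac{61}{3} - 79 d\right)\right) = - 3 I - 3 I \left(\frac{61}{3} - 79 d\right)$)
$Q{\left(-471,296 \right)} - 442145 = - 471 \left(-64 + 237 \cdot 296\right) - 442145 = - 471 \left(-64 + 70152\right) - 442145 = \left(-471\right) 70088 - 442145 = -33011448 - 442145 = -33453593$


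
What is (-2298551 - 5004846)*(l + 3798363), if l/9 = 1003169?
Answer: -93679826124948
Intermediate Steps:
l = 9028521 (l = 9*1003169 = 9028521)
(-2298551 - 5004846)*(l + 3798363) = (-2298551 - 5004846)*(9028521 + 3798363) = -7303397*12826884 = -93679826124948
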